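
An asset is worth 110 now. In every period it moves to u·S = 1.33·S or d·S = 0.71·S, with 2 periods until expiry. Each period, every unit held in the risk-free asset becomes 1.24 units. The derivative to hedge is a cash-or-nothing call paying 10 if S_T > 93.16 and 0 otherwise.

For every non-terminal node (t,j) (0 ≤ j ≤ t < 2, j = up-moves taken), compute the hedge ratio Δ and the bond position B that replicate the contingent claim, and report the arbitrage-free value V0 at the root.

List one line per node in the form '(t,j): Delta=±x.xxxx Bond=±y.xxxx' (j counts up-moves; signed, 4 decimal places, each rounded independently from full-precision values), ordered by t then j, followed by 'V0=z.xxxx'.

(0,0): Delta=0.0172 Bond=4.4784
(1,0): Delta=0.2065 Bond=-9.2352
(1,1): Delta=0.0000 Bond=8.0645
V0=6.3666

Since d<R<u, set p* = (R−d)/(u−d) = 0.8548; price each node as the discounted p*-expectation of its children.
Terminal payoffs: V(2,0)=0.0000, V(2,1)=10.0000, V(2,2)=10.0000
  t=1,j=0: stock 78.1000 → up 103.8730 (V=10.0000), down 55.4510 (V=0.0000). Price 6.8939; hedge Δ=0.2065, bond B=-9.2352.
  t=1,j=1: stock 146.3000 → up 194.5790 (V=10.0000), down 103.8730 (V=10.0000). Price 8.0645; hedge Δ=0.0000, bond B=8.0645.
  t=0,j=0: stock 110.0000 → up 146.3000 (V=8.0645), down 78.1000 (V=6.8939). Price 6.3666; hedge Δ=0.0172, bond B=4.4784.
Each (Δ,B) replicates both successor values, so the strategy is self-financing and V0 is arbitrage-free.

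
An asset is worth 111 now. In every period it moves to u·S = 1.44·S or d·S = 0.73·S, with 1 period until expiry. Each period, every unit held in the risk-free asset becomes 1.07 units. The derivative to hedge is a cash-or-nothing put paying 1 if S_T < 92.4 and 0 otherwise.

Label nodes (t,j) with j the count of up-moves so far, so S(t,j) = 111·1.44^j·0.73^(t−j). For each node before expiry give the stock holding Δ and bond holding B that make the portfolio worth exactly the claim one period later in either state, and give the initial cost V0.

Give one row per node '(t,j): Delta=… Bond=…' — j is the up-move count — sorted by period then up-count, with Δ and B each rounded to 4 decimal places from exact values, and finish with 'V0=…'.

The replicating-portfolio and risk-neutral prices coincide; use p* = (1.07−0.73)/(1.44−0.73) = 0.4789 for the latter.
Terminal values V(1,·): V(1,0)=1.0000, V(1,1)=0.0000
Node (0,0) S=111.0000: V=(p*·0.0000+(1−p*)·1.0000)/1.07=0.4870; Δ=(0.0000−1.0000)/(159.8400−81.0300)=-0.0127; B=V−Δ·S=1.8955
Each (Δ,B) replicates both successor values, so the strategy is self-financing and V0 is arbitrage-free.

(0,0): Delta=-0.0127 Bond=1.8955
V0=0.4870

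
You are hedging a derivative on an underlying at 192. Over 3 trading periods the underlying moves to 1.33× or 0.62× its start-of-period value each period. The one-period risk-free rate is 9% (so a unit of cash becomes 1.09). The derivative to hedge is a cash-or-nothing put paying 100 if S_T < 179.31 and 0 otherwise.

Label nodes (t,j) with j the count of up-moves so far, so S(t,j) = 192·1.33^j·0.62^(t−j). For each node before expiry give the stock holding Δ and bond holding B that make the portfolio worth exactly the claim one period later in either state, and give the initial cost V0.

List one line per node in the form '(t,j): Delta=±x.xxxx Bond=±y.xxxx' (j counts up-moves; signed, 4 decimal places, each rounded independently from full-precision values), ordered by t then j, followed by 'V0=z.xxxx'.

(0,0): Delta=-0.2763 Bond=73.5578
(1,0): Delta=-0.7186 Bond=132.8221
(1,1): Delta=-0.1710 Bond=53.2958
(2,0): Delta=0.0000 Bond=91.7431
(2,1): Delta=-0.8896 Bond=171.8568
(2,2): Delta=0.0000 Bond=0.0000
V0=20.5046

The replicating-portfolio and risk-neutral prices coincide; use p* = (1.09−0.62)/(1.33−0.62) = 0.6620 for the latter.
Terminal values V(3,·): V(3,0)=100.0000, V(3,1)=100.0000, V(3,2)=0.0000, V(3,3)=0.0000
(2,0): S=73.8048. Δ = (V_up−V_dn)/(S_up−S_dn) = (100.0000−100.0000)/(98.1604−45.7590) = 0.0000. V = [p*·100.0000 + (1−p*)·100.0000]/1.09 = 91.7431. B = V − Δ·S = 91.7431.
(2,1): S=158.3232. Δ = (V_up−V_dn)/(S_up−S_dn) = (0.0000−100.0000)/(210.5699−98.1604) = -0.8896. V = [p*·0.0000 + (1−p*)·100.0000]/1.09 = 31.0118. B = V − Δ·S = 171.8568.
(2,2): S=339.6288. Δ = (V_up−V_dn)/(S_up−S_dn) = (0.0000−0.0000)/(451.7063−210.5699) = 0.0000. V = [p*·0.0000 + (1−p*)·0.0000]/1.09 = 0.0000. B = V − Δ·S = 0.0000.
(1,0): S=119.0400. Δ = (V_up−V_dn)/(S_up−S_dn) = (31.0118−91.7431)/(158.3232−73.8048) = -0.7186. V = [p*·31.0118 + (1−p*)·91.7431]/1.09 = 47.2850. B = V − Δ·S = 132.8221.
(1,1): S=255.3600. Δ = (V_up−V_dn)/(S_up−S_dn) = (0.0000−31.0118)/(339.6288−158.3232) = -0.1710. V = [p*·0.0000 + (1−p*)·31.0118]/1.09 = 9.6173. B = V − Δ·S = 53.2958.
(0,0): S=192.0000. Δ = (V_up−V_dn)/(S_up−S_dn) = (9.6173−47.2850)/(255.3600−119.0400) = -0.2763. V = [p*·9.6173 + (1−p*)·47.2850]/1.09 = 20.5046. B = V − Δ·S = 73.5578.
Self-financing check: at every node Δ·S+B equals the discounted successor values.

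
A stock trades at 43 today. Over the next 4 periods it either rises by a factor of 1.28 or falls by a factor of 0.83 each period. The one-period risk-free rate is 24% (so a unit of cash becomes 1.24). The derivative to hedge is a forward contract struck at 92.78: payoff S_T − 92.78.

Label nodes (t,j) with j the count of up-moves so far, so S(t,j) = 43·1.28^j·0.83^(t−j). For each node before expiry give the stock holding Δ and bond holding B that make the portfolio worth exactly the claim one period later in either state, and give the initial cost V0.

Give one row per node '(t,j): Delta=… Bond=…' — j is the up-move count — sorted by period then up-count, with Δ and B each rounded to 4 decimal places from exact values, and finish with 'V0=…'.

No-arbitrage ⇒ martingale measure with p* = (R−d)/(u−d) = 0.9111.
Payoff layer (t=4): V(4,0)=-72.3729, V(4,1)=-61.3088, V(4,2)=-44.2462, V(4,3)=-17.9326, V(4,4)=22.6472
  t=3,j=0: stock 24.5868 → up 31.4712 (V=-61.3088), down 20.4071 (V=-72.3729). Price -50.2357; hedge Δ=1.0000, bond B=-74.8226.
  t=3,j=1: stock 37.9171 → up 48.5338 (V=-44.2462), down 31.4712 (V=-61.3088). Price -36.9055; hedge Δ=1.0000, bond B=-74.8226.
  t=3,j=2: stock 58.4745 → up 74.8474 (V=-17.9326), down 48.5338 (V=-44.2462). Price -16.3481; hedge Δ=1.0000, bond B=-74.8226.
  t=3,j=3: stock 90.1775 → up 115.4272 (V=22.6472), down 74.8474 (V=-17.9326). Price 15.3550; hedge Δ=1.0000, bond B=-74.8226.
  t=2,j=0: stock 29.6227 → up 37.9171 (V=-36.9055), down 24.5868 (V=-50.2357). Price -30.7181; hedge Δ=1.0000, bond B=-60.3408.
  t=2,j=1: stock 45.6832 → up 58.4745 (V=-16.3481), down 37.9171 (V=-36.9055). Price -14.6576; hedge Δ=1.0000, bond B=-60.3408.
  t=2,j=2: stock 70.4512 → up 90.1775 (V=15.3550), down 58.4745 (V=-16.3481). Price 10.1104; hedge Δ=1.0000, bond B=-60.3408.
  t=1,j=0: stock 35.6900 → up 45.6832 (V=-14.6576), down 29.6227 (V=-30.7181). Price -12.9719; hedge Δ=1.0000, bond B=-48.6619.
  t=1,j=1: stock 55.0400 → up 70.4512 (V=10.1104), down 45.6832 (V=-14.6576). Price 6.3781; hedge Δ=1.0000, bond B=-48.6619.
  t=0,j=0: stock 43.0000 → up 55.0400 (V=6.3781), down 35.6900 (V=-12.9719). Price 3.7565; hedge Δ=1.0000, bond B=-39.2435.
Self-financing check: at every node Δ·S+B equals the discounted successor values.

(0,0): Delta=1.0000 Bond=-39.2435
(1,0): Delta=1.0000 Bond=-48.6619
(1,1): Delta=1.0000 Bond=-48.6619
(2,0): Delta=1.0000 Bond=-60.3408
(2,1): Delta=1.0000 Bond=-60.3408
(2,2): Delta=1.0000 Bond=-60.3408
(3,0): Delta=1.0000 Bond=-74.8226
(3,1): Delta=1.0000 Bond=-74.8226
(3,2): Delta=1.0000 Bond=-74.8226
(3,3): Delta=1.0000 Bond=-74.8226
V0=3.7565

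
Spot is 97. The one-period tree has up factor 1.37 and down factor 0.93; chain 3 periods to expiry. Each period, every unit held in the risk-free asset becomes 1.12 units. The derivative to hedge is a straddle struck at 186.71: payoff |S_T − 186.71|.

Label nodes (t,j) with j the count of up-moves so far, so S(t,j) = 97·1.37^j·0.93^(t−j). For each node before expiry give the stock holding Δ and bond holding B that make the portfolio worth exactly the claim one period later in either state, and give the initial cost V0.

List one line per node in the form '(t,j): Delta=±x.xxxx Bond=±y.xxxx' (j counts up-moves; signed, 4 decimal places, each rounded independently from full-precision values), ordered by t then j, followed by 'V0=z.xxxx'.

Risk-neutral probability p* = (R−d)/(u−d) = (1.12−0.93)/(1.37−0.93) = 0.4318.
Terminal values V(3,·): V(3,0)=108.6874, V(3,1)=71.7734, V(3,2)=17.3949, V(3,3)=62.7112
  t=2,j=0: stock 83.8953 → up 114.9366 (V=71.7734), down 78.0226 (V=108.6874). Price 82.8101; hedge Δ=-1.0000, bond B=166.7054.
  t=2,j=1: stock 123.5877 → up 169.3151 (V=17.3949), down 114.9366 (V=71.7734). Price 43.1177; hedge Δ=-1.0000, bond B=166.7054.
  t=2,j=2: stock 182.0593 → up 249.4212 (V=62.7112), down 169.3151 (V=17.3949). Price 33.0029; hedge Δ=0.5657, bond B=-69.9889.
  t=1,j=0: stock 90.2100 → up 123.5877 (V=43.1177), down 83.8953 (V=82.8101). Price 58.6341; hedge Δ=-1.0000, bond B=148.8441.
  t=1,j=1: stock 132.8900 → up 182.0593 (V=33.0029), down 123.5877 (V=43.1177). Price 34.5982; hedge Δ=-0.1730, bond B=57.5862.
  t=0,j=0: stock 97.0000 → up 132.8900 (V=34.5982), down 90.2100 (V=58.6341). Price 43.0848; hedge Δ=-0.5632, bond B=97.7118.
Each (Δ,B) replicates both successor values, so the strategy is self-financing and V0 is arbitrage-free.

(0,0): Delta=-0.5632 Bond=97.7118
(1,0): Delta=-1.0000 Bond=148.8441
(1,1): Delta=-0.1730 Bond=57.5862
(2,0): Delta=-1.0000 Bond=166.7054
(2,1): Delta=-1.0000 Bond=166.7054
(2,2): Delta=0.5657 Bond=-69.9889
V0=43.0848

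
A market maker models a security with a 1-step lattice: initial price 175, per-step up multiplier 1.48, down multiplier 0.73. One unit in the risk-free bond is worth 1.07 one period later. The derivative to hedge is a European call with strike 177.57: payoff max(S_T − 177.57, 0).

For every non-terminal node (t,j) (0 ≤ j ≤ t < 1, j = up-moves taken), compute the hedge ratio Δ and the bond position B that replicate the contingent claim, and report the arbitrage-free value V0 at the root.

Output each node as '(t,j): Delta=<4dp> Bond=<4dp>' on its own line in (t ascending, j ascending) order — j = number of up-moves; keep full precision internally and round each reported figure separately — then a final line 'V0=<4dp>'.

(0,0): Delta=0.6204 Bond=-74.0734
V0=34.4999

Under the risk-neutral measure, an up-move has probability p* = (R−d)/(u−d) = 0.4533 and values discount at R = 1.07.
Payoff layer (t=1): V(1,0)=0.0000, V(1,1)=81.4300
  t=0,j=0: stock 175.0000 → up 259.0000 (V=81.4300), down 127.7500 (V=0.0000). Price 34.4999; hedge Δ=0.6204, bond B=-74.0734.
Root portfolio cost Δ·175+B reproduces V0=34.4999.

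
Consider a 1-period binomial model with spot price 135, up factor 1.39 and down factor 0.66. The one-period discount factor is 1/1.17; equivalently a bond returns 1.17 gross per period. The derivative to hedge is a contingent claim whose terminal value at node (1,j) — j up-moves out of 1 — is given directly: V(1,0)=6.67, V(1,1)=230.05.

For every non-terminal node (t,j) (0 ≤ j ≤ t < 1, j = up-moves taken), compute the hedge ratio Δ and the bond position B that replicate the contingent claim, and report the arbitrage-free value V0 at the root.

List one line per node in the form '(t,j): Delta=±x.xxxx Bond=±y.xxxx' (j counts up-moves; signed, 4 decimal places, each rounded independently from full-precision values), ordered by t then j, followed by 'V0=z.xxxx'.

No-arbitrage ⇒ martingale measure with p* = (R−d)/(u−d) = 0.6986.
Payoff layer (t=1): V(1,0)=6.6700, V(1,1)=230.0500
(0,0): S=135.0000. Δ = (V_up−V_dn)/(S_up−S_dn) = (230.0500−6.6700)/(187.6500−89.1000) = 2.2667. V = [p*·230.0500 + (1−p*)·6.6700]/1.17 = 139.0855. B = V − Δ·S = -166.9145.
Self-financing check: at every node Δ·S+B equals the discounted successor values.

(0,0): Delta=2.2667 Bond=-166.9145
V0=139.0855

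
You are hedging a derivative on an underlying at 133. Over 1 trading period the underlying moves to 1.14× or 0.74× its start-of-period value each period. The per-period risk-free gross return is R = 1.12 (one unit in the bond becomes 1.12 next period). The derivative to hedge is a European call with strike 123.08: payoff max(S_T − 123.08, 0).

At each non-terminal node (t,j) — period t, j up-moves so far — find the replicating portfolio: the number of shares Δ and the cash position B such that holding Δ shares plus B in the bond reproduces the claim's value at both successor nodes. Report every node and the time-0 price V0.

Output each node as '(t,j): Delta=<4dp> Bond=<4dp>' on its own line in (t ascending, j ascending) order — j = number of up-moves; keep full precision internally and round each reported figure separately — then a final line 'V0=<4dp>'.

(0,0): Delta=0.5365 Bond=-47.1420
V0=24.2080

Since d<R<u, set p* = (R−d)/(u−d) = 0.9500; price each node as the discounted p*-expectation of its children.
Payoff layer (t=1): V(1,0)=0.0000, V(1,1)=28.5400
Node (0,0) S=133.0000: V=(p*·28.5400+(1−p*)·0.0000)/1.12=24.2080; Δ=(28.5400−0.0000)/(151.6200−98.4200)=0.5365; B=V−Δ·S=-47.1420
Self-financing check: at every node Δ·S+B equals the discounted successor values.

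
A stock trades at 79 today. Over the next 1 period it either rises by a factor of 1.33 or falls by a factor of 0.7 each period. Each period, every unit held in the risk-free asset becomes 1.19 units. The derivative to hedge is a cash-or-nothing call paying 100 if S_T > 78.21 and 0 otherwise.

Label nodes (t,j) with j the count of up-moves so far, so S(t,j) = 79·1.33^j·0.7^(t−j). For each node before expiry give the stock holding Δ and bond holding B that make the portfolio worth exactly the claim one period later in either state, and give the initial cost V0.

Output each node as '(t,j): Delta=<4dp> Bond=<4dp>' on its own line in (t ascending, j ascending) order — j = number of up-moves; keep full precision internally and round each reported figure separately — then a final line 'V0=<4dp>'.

Under the risk-neutral measure, an up-move has probability p* = (R−d)/(u−d) = 0.7778 and values discount at R = 1.19.
At expiry t=1: V(1,0)=0.0000, V(1,1)=100.0000
Node (0,0) S=79.0000: V=(p*·100.0000+(1−p*)·0.0000)/1.19=65.3595; Δ=(100.0000−0.0000)/(105.0700−55.3000)=2.0092; B=V−Δ·S=-93.3707
Each (Δ,B) replicates both successor values, so the strategy is self-financing and V0 is arbitrage-free.

(0,0): Delta=2.0092 Bond=-93.3707
V0=65.3595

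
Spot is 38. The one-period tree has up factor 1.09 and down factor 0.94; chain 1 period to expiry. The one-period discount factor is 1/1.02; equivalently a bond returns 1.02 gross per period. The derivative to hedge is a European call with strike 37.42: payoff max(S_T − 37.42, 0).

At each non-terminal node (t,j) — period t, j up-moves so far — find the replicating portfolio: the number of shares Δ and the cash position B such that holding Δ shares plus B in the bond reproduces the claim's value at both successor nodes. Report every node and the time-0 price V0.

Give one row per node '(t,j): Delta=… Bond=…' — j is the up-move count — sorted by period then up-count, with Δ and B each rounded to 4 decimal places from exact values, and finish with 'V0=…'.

Under the risk-neutral measure, an up-move has probability p* = (R−d)/(u−d) = 0.5333 and values discount at R = 1.02.
Terminal values V(1,·): V(1,0)=0.0000, V(1,1)=4.0000
(0,0): S=38.0000. Δ = (V_up−V_dn)/(S_up−S_dn) = (4.0000−0.0000)/(41.4200−35.7200) = 0.7018. V = [p*·4.0000 + (1−p*)·0.0000]/1.02 = 2.0915. B = V − Δ·S = -24.5752.
Each (Δ,B) replicates both successor values, so the strategy is self-financing and V0 is arbitrage-free.

(0,0): Delta=0.7018 Bond=-24.5752
V0=2.0915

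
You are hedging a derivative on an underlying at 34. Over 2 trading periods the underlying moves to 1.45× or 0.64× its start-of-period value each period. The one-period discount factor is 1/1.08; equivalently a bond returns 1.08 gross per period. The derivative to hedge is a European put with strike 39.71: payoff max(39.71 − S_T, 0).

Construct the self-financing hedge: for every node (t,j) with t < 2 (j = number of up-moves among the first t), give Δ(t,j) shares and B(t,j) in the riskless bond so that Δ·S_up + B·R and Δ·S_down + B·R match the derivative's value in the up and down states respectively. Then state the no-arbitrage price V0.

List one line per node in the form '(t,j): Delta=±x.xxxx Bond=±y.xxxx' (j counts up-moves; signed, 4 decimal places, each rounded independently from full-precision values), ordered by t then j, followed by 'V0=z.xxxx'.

(0,0): Delta=-0.4197 Bond=22.3526
(1,0): Delta=-1.0000 Bond=36.7685
(1,1): Delta=-0.2043 Bond=13.5221
V0=8.0834

The replicating-portfolio and risk-neutral prices coincide; use p* = (1.08−0.64)/(1.45−0.64) = 0.5432 for the latter.
At expiry t=2: V(2,0)=25.7836, V(2,1)=8.1580, V(2,2)=0.0000
Node (1,0) S=21.7600: V=(p*·8.1580+(1−p*)·25.7836)/1.08=15.0085; Δ=(8.1580−25.7836)/(31.5520−13.9264)=-1.0000; B=V−Δ·S=36.7685
Node (1,1) S=49.3000: V=(p*·0.0000+(1−p*)·8.1580)/1.08=3.4505; Δ=(0.0000−8.1580)/(71.4850−31.5520)=-0.2043; B=V−Δ·S=13.5221
Node (0,0) S=34.0000: V=(p*·3.4505+(1−p*)·15.0085)/1.08=8.0834; Δ=(3.4505−15.0085)/(49.3000−21.7600)=-0.4197; B=V−Δ·S=22.3526
Root portfolio cost Δ·34+B reproduces V0=8.0834.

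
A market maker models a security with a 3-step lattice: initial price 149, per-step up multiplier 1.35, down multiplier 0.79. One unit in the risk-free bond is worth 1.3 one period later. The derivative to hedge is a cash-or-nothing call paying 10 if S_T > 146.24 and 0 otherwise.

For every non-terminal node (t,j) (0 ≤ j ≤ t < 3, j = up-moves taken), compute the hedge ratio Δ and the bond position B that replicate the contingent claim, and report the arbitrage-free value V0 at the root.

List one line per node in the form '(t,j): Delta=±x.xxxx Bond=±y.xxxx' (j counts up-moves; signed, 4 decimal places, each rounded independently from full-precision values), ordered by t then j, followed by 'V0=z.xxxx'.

(0,0): Delta=0.0115 Bond=2.7309
(1,0): Delta=0.1063 Bond=-7.6021
(1,1): Delta=0.0061 Bond=4.6435
(2,0): Delta=0.0000 Bond=0.0000
(2,1): Delta=0.1124 Bond=-10.8516
(2,2): Delta=0.0000 Bond=7.6923
V0=4.4493

Under the risk-neutral measure, an up-move has probability p* = (R−d)/(u−d) = 0.9107 and values discount at R = 1.3.
At expiry t=3: V(3,0)=0.0000, V(3,1)=0.0000, V(3,2)=10.0000, V(3,3)=10.0000
Node (2,0) S=92.9909: V=(p*·0.0000+(1−p*)·0.0000)/1.3=0.0000; Δ=(0.0000−0.0000)/(125.5377−73.4628)=0.0000; B=V−Δ·S=0.0000
Node (2,1) S=158.9085: V=(p*·10.0000+(1−p*)·0.0000)/1.3=7.0055; Δ=(10.0000−0.0000)/(214.5265−125.5377)=0.1124; B=V−Δ·S=-10.8516
Node (2,2) S=271.5525: V=(p*·10.0000+(1−p*)·10.0000)/1.3=7.6923; Δ=(10.0000−10.0000)/(366.5959−214.5265)=0.0000; B=V−Δ·S=7.6923
Node (1,0) S=117.7100: V=(p*·7.0055+(1−p*)·0.0000)/1.3=4.9077; Δ=(7.0055−0.0000)/(158.9085−92.9909)=0.1063; B=V−Δ·S=-7.6021
Node (1,1) S=201.1500: V=(p*·7.6923+(1−p*)·7.0055)/1.3=5.8700; Δ=(7.6923−7.0055)/(271.5525−158.9085)=0.0061; B=V−Δ·S=4.6435
Node (0,0) S=149.0000: V=(p*·5.8700+(1−p*)·4.9077)/1.3=4.4493; Δ=(5.8700−4.9077)/(201.1500−117.7100)=0.0115; B=V−Δ·S=2.7309
Each (Δ,B) replicates both successor values, so the strategy is self-financing and V0 is arbitrage-free.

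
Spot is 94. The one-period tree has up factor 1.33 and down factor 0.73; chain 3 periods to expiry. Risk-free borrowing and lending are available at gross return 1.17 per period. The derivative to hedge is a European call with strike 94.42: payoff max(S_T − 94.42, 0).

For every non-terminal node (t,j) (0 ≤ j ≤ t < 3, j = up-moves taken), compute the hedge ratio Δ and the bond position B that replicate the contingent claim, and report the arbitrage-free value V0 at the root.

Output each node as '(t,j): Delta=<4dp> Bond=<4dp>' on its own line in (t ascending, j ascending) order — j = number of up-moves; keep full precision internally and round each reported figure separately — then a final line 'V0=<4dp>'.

(0,0): Delta=0.8315 Bond=-39.7142
(1,0): Delta=0.4105 Bond=-17.5733
(1,1): Delta=0.9155 Bond=-56.9720
(2,0): Delta=0.0000 Bond=0.0000
(2,1): Delta=0.4924 Bond=-28.0373
(2,2): Delta=1.0000 Bond=-80.7009
V0=38.4471

The replicating-portfolio and risk-neutral prices coincide; use p* = (1.17−0.73)/(1.33−0.73) = 0.7333 for the latter.
Terminal values V(3,·): V(3,0)=0.0000, V(3,1)=0.0000, V(3,2)=26.9619, V(3,3)=126.7279
Node (2,0) S=50.0926: V=(p*·0.0000+(1−p*)·0.0000)/1.17=0.0000; Δ=(0.0000−0.0000)/(66.6232−36.5676)=0.0000; B=V−Δ·S=0.0000
Node (2,1) S=91.2646: V=(p*·26.9619+(1−p*)·0.0000)/1.17=16.8992; Δ=(26.9619−0.0000)/(121.3819−66.6232)=0.4924; B=V−Δ·S=-28.0373
Node (2,2) S=166.2766: V=(p*·126.7279+(1−p*)·26.9619)/1.17=85.5757; Δ=(126.7279−26.9619)/(221.1479−121.3819)=1.0000; B=V−Δ·S=-80.7009
Node (1,0) S=68.6200: V=(p*·16.8992+(1−p*)·0.0000)/1.17=10.5921; Δ=(16.8992−0.0000)/(91.2646−50.0926)=0.4105; B=V−Δ·S=-17.5733
Node (1,1) S=125.0200: V=(p*·85.5757+(1−p*)·16.8992)/1.17=57.4889; Δ=(85.5757−16.8992)/(166.2766−91.2646)=0.9155; B=V−Δ·S=-56.9720
Node (0,0) S=94.0000: V=(p*·57.4889+(1−p*)·10.5921)/1.17=38.4471; Δ=(57.4889−10.5921)/(125.0200−68.6200)=0.8315; B=V−Δ·S=-39.7142
The time-0 hedge costs 38.4471, which is the no-arbitrage price.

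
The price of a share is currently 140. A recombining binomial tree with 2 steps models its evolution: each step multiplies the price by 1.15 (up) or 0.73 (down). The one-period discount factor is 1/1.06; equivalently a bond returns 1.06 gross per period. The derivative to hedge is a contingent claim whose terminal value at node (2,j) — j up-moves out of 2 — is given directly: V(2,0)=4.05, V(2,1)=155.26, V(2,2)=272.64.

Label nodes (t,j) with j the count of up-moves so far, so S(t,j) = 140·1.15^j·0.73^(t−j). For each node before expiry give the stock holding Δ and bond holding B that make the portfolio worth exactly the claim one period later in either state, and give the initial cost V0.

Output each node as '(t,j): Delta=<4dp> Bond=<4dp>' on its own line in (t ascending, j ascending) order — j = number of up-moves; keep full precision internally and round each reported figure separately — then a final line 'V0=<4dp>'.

(0,0): Delta=1.9996 Bond=-83.4458
(1,0): Delta=3.5227 Bond=-244.1202
(1,1): Delta=1.7359 Bond=-45.9978
V0=196.4942

No-arbitrage ⇒ martingale measure with p* = (R−d)/(u−d) = 0.7857.
Terminal values V(2,·): V(2,0)=4.0500, V(2,1)=155.2600, V(2,2)=272.6400
(1,0): S=102.2000. Δ = (V_up−V_dn)/(S_up−S_dn) = (155.2600−4.0500)/(117.5300−74.6060) = 3.5227. V = [p*·155.2600 + (1−p*)·4.0500]/1.06 = 115.9036. B = V − Δ·S = -244.1202.
(1,1): S=161.0000. Δ = (V_up−V_dn)/(S_up−S_dn) = (272.6400−155.2600)/(185.1500−117.5300) = 1.7359. V = [p*·272.6400 + (1−p*)·155.2600]/1.06 = 233.4784. B = V − Δ·S = -45.9978.
(0,0): S=140.0000. Δ = (V_up−V_dn)/(S_up−S_dn) = (233.4784−115.9036)/(161.0000−102.2000) = 1.9996. V = [p*·233.4784 + (1−p*)·115.9036]/1.06 = 196.4942. B = V − Δ·S = -83.4458.
Check: Δ(0,0)·S0 + B(0,0) = 196.4942 = V0.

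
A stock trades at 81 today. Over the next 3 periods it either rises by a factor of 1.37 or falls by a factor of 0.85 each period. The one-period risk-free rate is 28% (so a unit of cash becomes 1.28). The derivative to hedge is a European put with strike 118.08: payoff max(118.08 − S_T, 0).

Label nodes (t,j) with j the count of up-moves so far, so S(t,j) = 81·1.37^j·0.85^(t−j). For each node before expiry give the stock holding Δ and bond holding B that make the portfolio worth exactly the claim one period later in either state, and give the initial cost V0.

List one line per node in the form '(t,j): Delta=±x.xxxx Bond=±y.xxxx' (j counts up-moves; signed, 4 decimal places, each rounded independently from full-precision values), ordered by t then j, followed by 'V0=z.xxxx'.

(0,0): Delta=-0.1704 Bond=15.3171
(1,0): Delta=-0.7989 Bond=62.8759
(1,1): Delta=-0.0888 Bond=10.5493
(2,0): Delta=-1.0000 Bond=92.2500
(2,1): Delta=-0.7728 Bond=78.0179
(2,2): Delta=0.0000 Bond=0.0000
V0=1.5121

No-arbitrage ⇒ martingale measure with p* = (R−d)/(u−d) = 0.8269.
Payoff layer (t=3): V(3,0)=68.3359, V(3,1)=37.9042, V(3,2)=0.0000, V(3,3)=0.0000
Node (2,0) S=58.5225: V=(p*·37.9042+(1−p*)·68.3359)/1.28=33.7275; Δ=(37.9042−68.3359)/(80.1758−49.7441)=-1.0000; B=V−Δ·S=92.2500
Node (2,1) S=94.3245: V=(p*·0.0000+(1−p*)·37.9042)/1.28=5.1253; Δ=(0.0000−37.9042)/(129.2246−80.1758)=-0.7728; B=V−Δ·S=78.0179
Node (2,2) S=152.0289: V=(p*·0.0000+(1−p*)·0.0000)/1.28=0.0000; Δ=(0.0000−0.0000)/(208.2796−129.2246)=0.0000; B=V−Δ·S=0.0000
Node (1,0) S=68.8500: V=(p*·5.1253+(1−p*)·33.7275)/1.28=7.8716; Δ=(5.1253−33.7275)/(94.3245−58.5225)=-0.7989; B=V−Δ·S=62.8759
Node (1,1) S=110.9700: V=(p*·0.0000+(1−p*)·5.1253)/1.28=0.6930; Δ=(0.0000−5.1253)/(152.0289−94.3245)=-0.0888; B=V−Δ·S=10.5493
Node (0,0) S=81.0000: V=(p*·0.6930+(1−p*)·7.8716)/1.28=1.5121; Δ=(0.6930−7.8716)/(110.9700−68.8500)=-0.1704; B=V−Δ·S=15.3171
Check: Δ(0,0)·S0 + B(0,0) = 1.5121 = V0.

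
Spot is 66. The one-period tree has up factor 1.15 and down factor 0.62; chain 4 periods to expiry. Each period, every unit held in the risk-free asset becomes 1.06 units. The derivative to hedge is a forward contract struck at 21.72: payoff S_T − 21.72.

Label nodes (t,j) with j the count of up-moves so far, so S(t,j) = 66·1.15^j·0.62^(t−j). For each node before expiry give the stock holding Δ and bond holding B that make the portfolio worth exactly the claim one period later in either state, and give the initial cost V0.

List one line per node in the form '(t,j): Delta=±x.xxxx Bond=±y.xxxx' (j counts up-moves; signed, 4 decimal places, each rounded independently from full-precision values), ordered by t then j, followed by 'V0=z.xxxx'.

No-arbitrage ⇒ martingale measure with p* = (R−d)/(u−d) = 0.8302.
Payoff layer (t=4): V(4,0)=-11.9676, V(4,1)=-3.6309, V(4,2)=11.8324, V(4,3)=40.5142, V(4,4)=93.7144
  t=3,j=0: stock 15.7296 → up 18.0891 (V=-3.6309), down 9.7524 (V=-11.9676). Price -4.7609; hedge Δ=1.0000, bond B=-20.4906.
  t=3,j=1: stock 29.1760 → up 33.5524 (V=11.8324), down 18.0891 (V=-3.6309). Price 8.6854; hedge Δ=1.0000, bond B=-20.4906.
  t=3,j=2: stock 54.1167 → up 62.2342 (V=40.5142), down 33.5524 (V=11.8324). Price 33.6261; hedge Δ=1.0000, bond B=-20.4906.
  t=3,j=3: stock 100.3777 → up 115.4344 (V=93.7144), down 62.2342 (V=40.5142). Price 79.8872; hedge Δ=1.0000, bond B=-20.4906.
  t=2,j=0: stock 25.3704 → up 29.1760 (V=8.6854), down 15.7296 (V=-4.7609). Price 6.0397; hedge Δ=1.0000, bond B=-19.3307.
  t=2,j=1: stock 47.0580 → up 54.1167 (V=33.6261), down 29.1760 (V=8.6854). Price 27.7273; hedge Δ=1.0000, bond B=-19.3307.
  t=2,j=2: stock 87.2850 → up 100.3777 (V=79.8872), down 54.1167 (V=33.6261). Price 67.9543; hedge Δ=1.0000, bond B=-19.3307.
  t=1,j=0: stock 40.9200 → up 47.0580 (V=27.7273), down 25.3704 (V=6.0397). Price 22.6835; hedge Δ=1.0000, bond B=-18.2365.
  t=1,j=1: stock 75.9000 → up 87.2850 (V=67.9543), down 47.0580 (V=27.7273). Price 57.6635; hedge Δ=1.0000, bond B=-18.2365.
  t=0,j=0: stock 66.0000 → up 75.9000 (V=57.6635), down 40.9200 (V=22.6835). Price 48.7957; hedge Δ=1.0000, bond B=-17.2043.
Each (Δ,B) replicates both successor values, so the strategy is self-financing and V0 is arbitrage-free.

(0,0): Delta=1.0000 Bond=-17.2043
(1,0): Delta=1.0000 Bond=-18.2365
(1,1): Delta=1.0000 Bond=-18.2365
(2,0): Delta=1.0000 Bond=-19.3307
(2,1): Delta=1.0000 Bond=-19.3307
(2,2): Delta=1.0000 Bond=-19.3307
(3,0): Delta=1.0000 Bond=-20.4906
(3,1): Delta=1.0000 Bond=-20.4906
(3,2): Delta=1.0000 Bond=-20.4906
(3,3): Delta=1.0000 Bond=-20.4906
V0=48.7957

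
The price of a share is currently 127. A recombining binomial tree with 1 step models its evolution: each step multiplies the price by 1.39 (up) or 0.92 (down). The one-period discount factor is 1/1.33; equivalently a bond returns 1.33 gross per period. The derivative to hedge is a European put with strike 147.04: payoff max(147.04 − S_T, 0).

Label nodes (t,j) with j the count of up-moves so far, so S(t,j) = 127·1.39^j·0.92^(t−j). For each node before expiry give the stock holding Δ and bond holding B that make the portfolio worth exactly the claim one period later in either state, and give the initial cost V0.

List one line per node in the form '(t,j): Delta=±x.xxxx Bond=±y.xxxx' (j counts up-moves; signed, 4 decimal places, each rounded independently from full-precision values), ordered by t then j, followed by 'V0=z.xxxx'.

No-arbitrage ⇒ martingale measure with p* = (R−d)/(u−d) = 0.8723.
Terminal payoffs: V(1,0)=30.2000, V(1,1)=0.0000
Node (0,0) S=127.0000: V=(p*·0.0000+(1−p*)·30.2000)/1.33=2.8987; Δ=(0.0000−30.2000)/(176.5300−116.8400)=-0.5059; B=V−Δ·S=67.1541
Check: Δ(0,0)·S0 + B(0,0) = 2.8987 = V0.

(0,0): Delta=-0.5059 Bond=67.1541
V0=2.8987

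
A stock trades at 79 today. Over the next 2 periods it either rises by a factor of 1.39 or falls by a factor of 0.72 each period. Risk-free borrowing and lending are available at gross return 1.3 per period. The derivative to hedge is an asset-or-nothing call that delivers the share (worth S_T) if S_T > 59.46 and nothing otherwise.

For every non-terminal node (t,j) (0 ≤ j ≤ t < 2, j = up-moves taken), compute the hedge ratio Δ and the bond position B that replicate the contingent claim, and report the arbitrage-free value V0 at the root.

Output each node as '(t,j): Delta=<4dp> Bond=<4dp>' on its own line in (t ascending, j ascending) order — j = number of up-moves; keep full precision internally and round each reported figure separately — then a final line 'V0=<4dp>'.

Since d<R<u, set p* = (R−d)/(u−d) = 0.8657; price each node as the discounted p*-expectation of its children.
Terminal values V(2,·): V(2,0)=0.0000, V(2,1)=79.0632, V(2,2)=152.6359
(1,0): S=56.8800. Δ = (V_up−V_dn)/(S_up−S_dn) = (79.0632−0.0000)/(79.0632−40.9536) = 2.0746. V = [p*·79.0632 + (1−p*)·0.0000]/1.3 = 52.6483. B = V − Δ·S = -65.3565.
(1,1): S=109.8100. Δ = (V_up−V_dn)/(S_up−S_dn) = (152.6359−79.0632)/(152.6359−79.0632) = 1.0000. V = [p*·152.6359 + (1−p*)·79.0632]/1.3 = 109.8100. B = V − Δ·S = 0.0000.
(0,0): S=79.0000. Δ = (V_up−V_dn)/(S_up−S_dn) = (109.8100−52.6483)/(109.8100−56.8800) = 1.0799. V = [p*·109.8100 + (1−p*)·52.6483]/1.3 = 78.5627. B = V − Δ·S = -6.7533.
Each (Δ,B) replicates both successor values, so the strategy is self-financing and V0 is arbitrage-free.

(0,0): Delta=1.0799 Bond=-6.7533
(1,0): Delta=2.0746 Bond=-65.3565
(1,1): Delta=1.0000 Bond=0.0000
V0=78.5627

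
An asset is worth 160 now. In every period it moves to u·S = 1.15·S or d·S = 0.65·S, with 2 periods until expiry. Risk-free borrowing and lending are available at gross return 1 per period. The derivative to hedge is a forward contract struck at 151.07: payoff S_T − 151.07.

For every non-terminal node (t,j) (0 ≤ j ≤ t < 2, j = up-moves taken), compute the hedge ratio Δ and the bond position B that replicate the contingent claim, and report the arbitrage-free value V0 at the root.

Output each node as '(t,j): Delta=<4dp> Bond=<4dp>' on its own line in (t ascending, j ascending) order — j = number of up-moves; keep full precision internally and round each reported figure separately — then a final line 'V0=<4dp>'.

(0,0): Delta=1.0000 Bond=-151.0700
(1,0): Delta=1.0000 Bond=-151.0700
(1,1): Delta=1.0000 Bond=-151.0700
V0=8.9300

The replicating-portfolio and risk-neutral prices coincide; use p* = (1−0.65)/(1.15−0.65) = 0.7000 for the latter.
At expiry t=2: V(2,0)=-83.4700, V(2,1)=-31.4700, V(2,2)=60.5300
Node (1,0) S=104.0000: V=(p*·-31.4700+(1−p*)·-83.4700)/1=-47.0700; Δ=(-31.4700−-83.4700)/(119.6000−67.6000)=1.0000; B=V−Δ·S=-151.0700
Node (1,1) S=184.0000: V=(p*·60.5300+(1−p*)·-31.4700)/1=32.9300; Δ=(60.5300−-31.4700)/(211.6000−119.6000)=1.0000; B=V−Δ·S=-151.0700
Node (0,0) S=160.0000: V=(p*·32.9300+(1−p*)·-47.0700)/1=8.9300; Δ=(32.9300−-47.0700)/(184.0000−104.0000)=1.0000; B=V−Δ·S=-151.0700
Self-financing check: at every node Δ·S+B equals the discounted successor values.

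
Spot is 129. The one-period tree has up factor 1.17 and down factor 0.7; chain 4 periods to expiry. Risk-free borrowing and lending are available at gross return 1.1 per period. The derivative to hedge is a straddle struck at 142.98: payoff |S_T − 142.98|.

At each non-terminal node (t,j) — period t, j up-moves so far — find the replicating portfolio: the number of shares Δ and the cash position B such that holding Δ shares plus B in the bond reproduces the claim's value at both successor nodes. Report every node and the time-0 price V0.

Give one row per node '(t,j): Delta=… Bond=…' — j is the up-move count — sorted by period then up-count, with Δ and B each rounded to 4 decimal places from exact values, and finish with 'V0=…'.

Risk-neutral probability p* = (R−d)/(u−d) = (1.1−0.7)/(1.17−0.7) = 0.8511.
At expiry t=4: V(4,0)=112.0071, V(4,1)=91.2110, V(4,2)=56.4518, V(4,3)=1.6457, V(4,4)=98.7515
  t=3,j=0: stock 44.2470 → up 51.7690 (V=91.2110), down 30.9729 (V=112.0071). Price 85.7348; hedge Δ=-1.0000, bond B=129.9818.
  t=3,j=1: stock 73.9557 → up 86.5282 (V=56.4518), down 51.7690 (V=91.2110). Price 56.0261; hedge Δ=-1.0000, bond B=129.9818.
  t=3,j=2: stock 123.6117 → up 144.6257 (V=1.6457), down 86.5282 (V=56.4518). Price 8.9166; hedge Δ=-0.9433, bond B=125.5255.
  t=3,j=3: stock 206.6081 → up 241.7315 (V=98.7515), down 144.6257 (V=1.6457). Price 76.6263; hedge Δ=1.0000, bond B=-129.9818.
  t=2,j=0: stock 63.2100 → up 73.9557 (V=56.0261), down 44.2470 (V=85.7348). Price 54.9553; hedge Δ=-1.0000, bond B=118.1653.
  t=2,j=1: stock 105.6510 → up 123.6117 (V=8.9166), down 73.9557 (V=56.0261). Price 14.4845; hedge Δ=-0.9487, bond B=114.7175.
  t=2,j=2: stock 176.5881 → up 206.6081 (V=76.6263), down 123.6117 (V=8.9166). Price 60.4926; hedge Δ=0.8158, bond B=-83.5705.
  t=1,j=0: stock 90.3000 → up 105.6510 (V=14.4845), down 63.2100 (V=54.9553). Price 18.6473; hedge Δ=-0.9536, bond B=104.7554.
  t=1,j=1: stock 150.9300 → up 176.5881 (V=60.4926), down 105.6510 (V=14.4845). Price 48.7639; hedge Δ=0.6486, bond B=-49.1257.
  t=0,j=0: stock 129.0000 → up 150.9300 (V=48.7639), down 90.3000 (V=18.6473). Price 40.2532; hedge Δ=0.4967, bond B=-23.8247.
Check: Δ(0,0)·S0 + B(0,0) = 40.2532 = V0.

(0,0): Delta=0.4967 Bond=-23.8247
(1,0): Delta=-0.9536 Bond=104.7554
(1,1): Delta=0.6486 Bond=-49.1257
(2,0): Delta=-1.0000 Bond=118.1653
(2,1): Delta=-0.9487 Bond=114.7175
(2,2): Delta=0.8158 Bond=-83.5705
(3,0): Delta=-1.0000 Bond=129.9818
(3,1): Delta=-1.0000 Bond=129.9818
(3,2): Delta=-0.9433 Bond=125.5255
(3,3): Delta=1.0000 Bond=-129.9818
V0=40.2532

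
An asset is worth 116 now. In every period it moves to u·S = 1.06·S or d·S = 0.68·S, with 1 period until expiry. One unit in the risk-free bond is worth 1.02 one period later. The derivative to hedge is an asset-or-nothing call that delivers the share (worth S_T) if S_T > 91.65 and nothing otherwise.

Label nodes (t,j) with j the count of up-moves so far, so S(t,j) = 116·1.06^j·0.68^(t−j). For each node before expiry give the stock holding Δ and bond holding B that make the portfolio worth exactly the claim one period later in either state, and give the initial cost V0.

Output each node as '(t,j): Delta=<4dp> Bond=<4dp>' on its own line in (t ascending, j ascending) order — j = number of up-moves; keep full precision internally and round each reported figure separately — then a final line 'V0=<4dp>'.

(0,0): Delta=2.7895 Bond=-215.7193
V0=107.8596

Risk-neutral probability p* = (R−d)/(u−d) = (1.02−0.68)/(1.06−0.68) = 0.8947.
Terminal payoffs: V(1,0)=0.0000, V(1,1)=122.9600
Node (0,0) S=116.0000: V=(p*·122.9600+(1−p*)·0.0000)/1.02=107.8596; Δ=(122.9600−0.0000)/(122.9600−78.8800)=2.7895; B=V−Δ·S=-215.7193
The time-0 hedge costs 107.8596, which is the no-arbitrage price.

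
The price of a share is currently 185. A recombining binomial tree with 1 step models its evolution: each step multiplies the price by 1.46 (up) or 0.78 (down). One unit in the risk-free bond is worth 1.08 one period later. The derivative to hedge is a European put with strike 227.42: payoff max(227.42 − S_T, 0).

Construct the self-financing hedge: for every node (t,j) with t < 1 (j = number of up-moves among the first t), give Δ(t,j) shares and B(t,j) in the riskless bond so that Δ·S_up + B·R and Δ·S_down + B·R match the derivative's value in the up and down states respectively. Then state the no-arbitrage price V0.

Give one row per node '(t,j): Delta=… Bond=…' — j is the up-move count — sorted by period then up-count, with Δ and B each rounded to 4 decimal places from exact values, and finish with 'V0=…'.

No-arbitrage ⇒ martingale measure with p* = (R−d)/(u−d) = 0.4412.
Terminal payoffs: V(1,0)=83.1200, V(1,1)=0.0000
(0,0): S=185.0000. Δ = (V_up−V_dn)/(S_up−S_dn) = (0.0000−83.1200)/(270.1000−144.3000) = -0.6607. V = [p*·0.0000 + (1−p*)·83.1200]/1.08 = 43.0087. B = V − Δ·S = 165.2440.
Root portfolio cost Δ·185+B reproduces V0=43.0087.

(0,0): Delta=-0.6607 Bond=165.2440
V0=43.0087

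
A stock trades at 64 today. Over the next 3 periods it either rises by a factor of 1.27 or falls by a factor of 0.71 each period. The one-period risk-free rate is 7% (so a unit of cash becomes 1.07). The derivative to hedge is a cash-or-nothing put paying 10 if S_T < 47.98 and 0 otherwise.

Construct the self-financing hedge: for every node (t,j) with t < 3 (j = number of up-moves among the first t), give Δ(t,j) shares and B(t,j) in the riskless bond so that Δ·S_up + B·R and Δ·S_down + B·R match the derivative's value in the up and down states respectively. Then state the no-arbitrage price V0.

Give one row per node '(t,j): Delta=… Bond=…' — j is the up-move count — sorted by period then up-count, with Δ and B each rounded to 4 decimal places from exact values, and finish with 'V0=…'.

The replicating-portfolio and risk-neutral prices coincide; use p* = (1.07−0.71)/(1.27−0.71) = 0.6429 for the latter.
Terminal payoffs: V(3,0)=10.0000, V(3,1)=10.0000, V(3,2)=0.0000, V(3,3)=0.0000
Node (2,0) S=32.2624: V=(p*·10.0000+(1−p*)·10.0000)/1.07=9.3458; Δ=(10.0000−10.0000)/(40.9732−22.9063)=0.0000; B=V−Δ·S=9.3458
Node (2,1) S=57.7088: V=(p*·0.0000+(1−p*)·10.0000)/1.07=3.3378; Δ=(0.0000−10.0000)/(73.2902−40.9732)=-0.3094; B=V−Δ·S=21.1949
Node (2,2) S=103.2256: V=(p*·0.0000+(1−p*)·0.0000)/1.07=0.0000; Δ=(0.0000−0.0000)/(131.0965−73.2902)=0.0000; B=V−Δ·S=0.0000
Node (1,0) S=45.4400: V=(p*·3.3378+(1−p*)·9.3458)/1.07=5.1248; Δ=(3.3378−9.3458)/(57.7088−32.2624)=-0.2361; B=V−Δ·S=15.8534
Node (1,1) S=81.2800: V=(p*·0.0000+(1−p*)·3.3378)/1.07=1.1141; Δ=(0.0000−3.3378)/(103.2256−57.7088)=-0.0733; B=V−Δ·S=7.0744
Node (0,0) S=64.0000: V=(p*·1.1141+(1−p*)·5.1248)/1.07=2.3799; Δ=(1.1141−5.1248)/(81.2800−45.4400)=-0.1119; B=V−Δ·S=9.5418
The time-0 hedge costs 2.3799, which is the no-arbitrage price.

(0,0): Delta=-0.1119 Bond=9.5418
(1,0): Delta=-0.2361 Bond=15.8534
(1,1): Delta=-0.0733 Bond=7.0744
(2,0): Delta=0.0000 Bond=9.3458
(2,1): Delta=-0.3094 Bond=21.1949
(2,2): Delta=0.0000 Bond=0.0000
V0=2.3799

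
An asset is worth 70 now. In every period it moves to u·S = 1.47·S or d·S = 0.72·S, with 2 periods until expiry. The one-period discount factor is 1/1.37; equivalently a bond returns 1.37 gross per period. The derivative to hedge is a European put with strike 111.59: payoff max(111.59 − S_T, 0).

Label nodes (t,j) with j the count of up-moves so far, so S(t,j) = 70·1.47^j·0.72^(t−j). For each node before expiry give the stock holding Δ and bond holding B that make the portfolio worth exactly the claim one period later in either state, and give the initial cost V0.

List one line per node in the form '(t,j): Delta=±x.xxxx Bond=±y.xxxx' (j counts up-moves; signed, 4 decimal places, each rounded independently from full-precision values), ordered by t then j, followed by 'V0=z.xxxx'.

(0,0): Delta=-0.5220 Bond=41.8680
(1,0): Delta=-1.0000 Bond=81.4526
(1,1): Delta=-0.4859 Bond=53.6525
V0=5.3310

No-arbitrage ⇒ martingale measure with p* = (R−d)/(u−d) = 0.8667.
Payoff layer (t=2): V(2,0)=75.3020, V(2,1)=37.5020, V(2,2)=0.0000
  t=1,j=0: stock 50.4000 → up 74.0880 (V=37.5020), down 36.2880 (V=75.3020). Price 31.0526; hedge Δ=-1.0000, bond B=81.4526.
  t=1,j=1: stock 102.9000 → up 151.2630 (V=0.0000), down 74.0880 (V=37.5020). Price 3.6498; hedge Δ=-0.4859, bond B=53.6525.
  t=0,j=0: stock 70.0000 → up 102.9000 (V=3.6498), down 50.4000 (V=31.0526). Price 5.3310; hedge Δ=-0.5220, bond B=41.8680.
Check: Δ(0,0)·S0 + B(0,0) = 5.3310 = V0.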